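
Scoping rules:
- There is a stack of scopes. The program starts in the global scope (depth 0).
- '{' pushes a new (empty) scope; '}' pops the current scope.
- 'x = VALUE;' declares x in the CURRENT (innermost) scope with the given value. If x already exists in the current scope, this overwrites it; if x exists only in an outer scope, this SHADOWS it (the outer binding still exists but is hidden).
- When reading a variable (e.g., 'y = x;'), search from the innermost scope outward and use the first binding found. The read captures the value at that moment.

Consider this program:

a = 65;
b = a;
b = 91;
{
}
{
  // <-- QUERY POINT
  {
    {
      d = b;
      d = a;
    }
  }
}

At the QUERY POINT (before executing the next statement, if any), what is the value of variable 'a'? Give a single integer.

Answer: 65

Derivation:
Step 1: declare a=65 at depth 0
Step 2: declare b=(read a)=65 at depth 0
Step 3: declare b=91 at depth 0
Step 4: enter scope (depth=1)
Step 5: exit scope (depth=0)
Step 6: enter scope (depth=1)
Visible at query point: a=65 b=91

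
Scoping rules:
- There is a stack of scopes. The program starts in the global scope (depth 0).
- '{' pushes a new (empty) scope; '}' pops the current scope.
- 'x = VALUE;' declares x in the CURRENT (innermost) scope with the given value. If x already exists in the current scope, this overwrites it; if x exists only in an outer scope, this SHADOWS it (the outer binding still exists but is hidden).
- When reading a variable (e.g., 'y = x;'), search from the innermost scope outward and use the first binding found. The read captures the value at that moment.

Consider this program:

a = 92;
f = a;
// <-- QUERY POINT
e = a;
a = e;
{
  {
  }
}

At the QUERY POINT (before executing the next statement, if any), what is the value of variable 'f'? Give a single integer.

Answer: 92

Derivation:
Step 1: declare a=92 at depth 0
Step 2: declare f=(read a)=92 at depth 0
Visible at query point: a=92 f=92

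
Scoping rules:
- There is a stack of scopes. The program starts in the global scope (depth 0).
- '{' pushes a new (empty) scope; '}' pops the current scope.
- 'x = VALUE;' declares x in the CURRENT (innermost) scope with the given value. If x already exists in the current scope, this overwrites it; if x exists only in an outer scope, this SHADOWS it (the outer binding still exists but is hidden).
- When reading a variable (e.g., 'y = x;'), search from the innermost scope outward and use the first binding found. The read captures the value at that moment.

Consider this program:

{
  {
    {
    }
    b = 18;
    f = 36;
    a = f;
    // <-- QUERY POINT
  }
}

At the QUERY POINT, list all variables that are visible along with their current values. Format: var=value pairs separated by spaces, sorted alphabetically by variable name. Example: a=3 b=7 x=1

Step 1: enter scope (depth=1)
Step 2: enter scope (depth=2)
Step 3: enter scope (depth=3)
Step 4: exit scope (depth=2)
Step 5: declare b=18 at depth 2
Step 6: declare f=36 at depth 2
Step 7: declare a=(read f)=36 at depth 2
Visible at query point: a=36 b=18 f=36

Answer: a=36 b=18 f=36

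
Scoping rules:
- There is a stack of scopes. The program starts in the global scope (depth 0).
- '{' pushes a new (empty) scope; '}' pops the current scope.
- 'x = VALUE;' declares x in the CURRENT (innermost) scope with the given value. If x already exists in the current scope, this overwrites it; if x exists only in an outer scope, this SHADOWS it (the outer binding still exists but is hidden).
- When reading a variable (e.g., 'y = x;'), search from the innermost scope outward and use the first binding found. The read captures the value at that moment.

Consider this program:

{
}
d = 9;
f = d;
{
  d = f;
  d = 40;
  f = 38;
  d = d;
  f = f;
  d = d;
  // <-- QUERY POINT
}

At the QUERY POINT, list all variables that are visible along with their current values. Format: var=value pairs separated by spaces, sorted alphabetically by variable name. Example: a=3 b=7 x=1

Step 1: enter scope (depth=1)
Step 2: exit scope (depth=0)
Step 3: declare d=9 at depth 0
Step 4: declare f=(read d)=9 at depth 0
Step 5: enter scope (depth=1)
Step 6: declare d=(read f)=9 at depth 1
Step 7: declare d=40 at depth 1
Step 8: declare f=38 at depth 1
Step 9: declare d=(read d)=40 at depth 1
Step 10: declare f=(read f)=38 at depth 1
Step 11: declare d=(read d)=40 at depth 1
Visible at query point: d=40 f=38

Answer: d=40 f=38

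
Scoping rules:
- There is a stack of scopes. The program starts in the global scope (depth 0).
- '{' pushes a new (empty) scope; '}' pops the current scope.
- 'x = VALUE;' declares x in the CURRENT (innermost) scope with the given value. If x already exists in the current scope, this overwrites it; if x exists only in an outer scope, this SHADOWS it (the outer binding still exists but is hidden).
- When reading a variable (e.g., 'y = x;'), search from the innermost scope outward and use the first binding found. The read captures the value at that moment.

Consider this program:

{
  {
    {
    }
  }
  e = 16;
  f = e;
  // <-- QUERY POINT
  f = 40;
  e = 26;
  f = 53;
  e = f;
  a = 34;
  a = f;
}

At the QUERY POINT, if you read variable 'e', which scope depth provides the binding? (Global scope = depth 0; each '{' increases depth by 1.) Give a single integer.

Step 1: enter scope (depth=1)
Step 2: enter scope (depth=2)
Step 3: enter scope (depth=3)
Step 4: exit scope (depth=2)
Step 5: exit scope (depth=1)
Step 6: declare e=16 at depth 1
Step 7: declare f=(read e)=16 at depth 1
Visible at query point: e=16 f=16

Answer: 1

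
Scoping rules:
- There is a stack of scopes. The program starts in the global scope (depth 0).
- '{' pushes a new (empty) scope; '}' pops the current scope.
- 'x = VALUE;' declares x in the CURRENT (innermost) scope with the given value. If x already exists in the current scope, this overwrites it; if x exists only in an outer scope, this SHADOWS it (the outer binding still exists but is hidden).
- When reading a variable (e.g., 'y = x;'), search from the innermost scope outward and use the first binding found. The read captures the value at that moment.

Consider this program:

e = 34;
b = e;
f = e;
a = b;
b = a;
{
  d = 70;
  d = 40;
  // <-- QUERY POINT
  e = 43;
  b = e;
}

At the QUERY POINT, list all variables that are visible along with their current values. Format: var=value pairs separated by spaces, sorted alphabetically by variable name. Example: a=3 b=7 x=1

Step 1: declare e=34 at depth 0
Step 2: declare b=(read e)=34 at depth 0
Step 3: declare f=(read e)=34 at depth 0
Step 4: declare a=(read b)=34 at depth 0
Step 5: declare b=(read a)=34 at depth 0
Step 6: enter scope (depth=1)
Step 7: declare d=70 at depth 1
Step 8: declare d=40 at depth 1
Visible at query point: a=34 b=34 d=40 e=34 f=34

Answer: a=34 b=34 d=40 e=34 f=34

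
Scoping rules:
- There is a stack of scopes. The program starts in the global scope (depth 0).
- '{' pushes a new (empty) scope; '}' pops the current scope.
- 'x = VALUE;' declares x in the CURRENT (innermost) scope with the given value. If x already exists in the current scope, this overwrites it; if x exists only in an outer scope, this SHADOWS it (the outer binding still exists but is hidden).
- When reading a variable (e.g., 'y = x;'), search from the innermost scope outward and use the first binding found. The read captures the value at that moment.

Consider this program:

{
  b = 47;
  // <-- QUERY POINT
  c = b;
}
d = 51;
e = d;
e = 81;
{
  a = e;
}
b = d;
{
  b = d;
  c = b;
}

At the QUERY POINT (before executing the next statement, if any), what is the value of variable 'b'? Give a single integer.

Step 1: enter scope (depth=1)
Step 2: declare b=47 at depth 1
Visible at query point: b=47

Answer: 47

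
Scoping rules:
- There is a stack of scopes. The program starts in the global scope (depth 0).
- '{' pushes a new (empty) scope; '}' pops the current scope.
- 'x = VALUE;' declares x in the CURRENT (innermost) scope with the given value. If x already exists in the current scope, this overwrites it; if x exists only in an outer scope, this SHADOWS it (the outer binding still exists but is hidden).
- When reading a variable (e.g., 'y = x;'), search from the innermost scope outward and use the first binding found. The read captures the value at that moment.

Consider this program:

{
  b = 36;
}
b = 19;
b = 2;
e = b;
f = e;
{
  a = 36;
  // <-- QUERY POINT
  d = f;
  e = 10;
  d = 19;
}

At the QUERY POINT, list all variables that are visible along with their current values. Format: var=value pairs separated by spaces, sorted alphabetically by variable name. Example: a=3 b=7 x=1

Answer: a=36 b=2 e=2 f=2

Derivation:
Step 1: enter scope (depth=1)
Step 2: declare b=36 at depth 1
Step 3: exit scope (depth=0)
Step 4: declare b=19 at depth 0
Step 5: declare b=2 at depth 0
Step 6: declare e=(read b)=2 at depth 0
Step 7: declare f=(read e)=2 at depth 0
Step 8: enter scope (depth=1)
Step 9: declare a=36 at depth 1
Visible at query point: a=36 b=2 e=2 f=2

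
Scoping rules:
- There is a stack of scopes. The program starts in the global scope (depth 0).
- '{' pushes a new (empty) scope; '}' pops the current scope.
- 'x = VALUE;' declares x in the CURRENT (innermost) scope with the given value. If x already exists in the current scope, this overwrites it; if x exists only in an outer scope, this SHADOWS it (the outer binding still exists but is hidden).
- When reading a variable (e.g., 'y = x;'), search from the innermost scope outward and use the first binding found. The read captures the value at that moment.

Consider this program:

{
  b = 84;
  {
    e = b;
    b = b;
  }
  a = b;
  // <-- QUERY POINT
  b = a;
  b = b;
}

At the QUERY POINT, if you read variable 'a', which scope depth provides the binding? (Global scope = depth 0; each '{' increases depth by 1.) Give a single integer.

Answer: 1

Derivation:
Step 1: enter scope (depth=1)
Step 2: declare b=84 at depth 1
Step 3: enter scope (depth=2)
Step 4: declare e=(read b)=84 at depth 2
Step 5: declare b=(read b)=84 at depth 2
Step 6: exit scope (depth=1)
Step 7: declare a=(read b)=84 at depth 1
Visible at query point: a=84 b=84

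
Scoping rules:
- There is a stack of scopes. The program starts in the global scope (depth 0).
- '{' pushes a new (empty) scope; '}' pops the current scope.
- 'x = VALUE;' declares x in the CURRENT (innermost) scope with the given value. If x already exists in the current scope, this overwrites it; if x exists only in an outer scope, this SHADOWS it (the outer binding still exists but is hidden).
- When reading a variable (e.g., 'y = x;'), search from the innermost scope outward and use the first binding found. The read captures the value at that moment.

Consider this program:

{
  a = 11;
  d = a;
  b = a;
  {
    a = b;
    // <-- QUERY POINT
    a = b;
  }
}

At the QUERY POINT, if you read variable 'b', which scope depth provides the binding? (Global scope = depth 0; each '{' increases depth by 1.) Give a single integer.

Answer: 1

Derivation:
Step 1: enter scope (depth=1)
Step 2: declare a=11 at depth 1
Step 3: declare d=(read a)=11 at depth 1
Step 4: declare b=(read a)=11 at depth 1
Step 5: enter scope (depth=2)
Step 6: declare a=(read b)=11 at depth 2
Visible at query point: a=11 b=11 d=11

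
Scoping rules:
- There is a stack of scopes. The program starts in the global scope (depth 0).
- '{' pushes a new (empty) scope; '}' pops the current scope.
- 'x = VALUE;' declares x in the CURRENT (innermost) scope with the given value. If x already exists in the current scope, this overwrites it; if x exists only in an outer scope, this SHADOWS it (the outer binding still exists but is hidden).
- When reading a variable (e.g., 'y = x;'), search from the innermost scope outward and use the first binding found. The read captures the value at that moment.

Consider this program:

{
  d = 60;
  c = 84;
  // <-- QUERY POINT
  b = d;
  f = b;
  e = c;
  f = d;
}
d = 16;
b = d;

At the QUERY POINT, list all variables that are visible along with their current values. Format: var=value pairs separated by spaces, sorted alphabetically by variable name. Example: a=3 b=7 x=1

Step 1: enter scope (depth=1)
Step 2: declare d=60 at depth 1
Step 3: declare c=84 at depth 1
Visible at query point: c=84 d=60

Answer: c=84 d=60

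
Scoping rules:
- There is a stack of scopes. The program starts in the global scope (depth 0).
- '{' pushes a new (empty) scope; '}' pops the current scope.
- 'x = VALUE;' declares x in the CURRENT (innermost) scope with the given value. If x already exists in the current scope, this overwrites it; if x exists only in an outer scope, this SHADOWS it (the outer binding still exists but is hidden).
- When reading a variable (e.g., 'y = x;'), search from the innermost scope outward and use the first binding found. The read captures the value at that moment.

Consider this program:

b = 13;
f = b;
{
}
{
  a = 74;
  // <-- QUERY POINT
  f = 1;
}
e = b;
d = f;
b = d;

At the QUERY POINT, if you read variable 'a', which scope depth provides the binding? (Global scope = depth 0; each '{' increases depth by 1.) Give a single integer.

Step 1: declare b=13 at depth 0
Step 2: declare f=(read b)=13 at depth 0
Step 3: enter scope (depth=1)
Step 4: exit scope (depth=0)
Step 5: enter scope (depth=1)
Step 6: declare a=74 at depth 1
Visible at query point: a=74 b=13 f=13

Answer: 1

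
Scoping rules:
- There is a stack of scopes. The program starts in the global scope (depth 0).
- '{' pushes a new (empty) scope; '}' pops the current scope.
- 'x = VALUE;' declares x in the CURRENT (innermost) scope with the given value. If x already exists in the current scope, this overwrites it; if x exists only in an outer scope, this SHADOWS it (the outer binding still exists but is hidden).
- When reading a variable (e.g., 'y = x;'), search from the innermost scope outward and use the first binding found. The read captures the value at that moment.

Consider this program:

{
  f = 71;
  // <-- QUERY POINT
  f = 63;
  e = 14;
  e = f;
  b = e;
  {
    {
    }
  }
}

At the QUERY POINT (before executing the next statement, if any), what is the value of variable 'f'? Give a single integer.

Step 1: enter scope (depth=1)
Step 2: declare f=71 at depth 1
Visible at query point: f=71

Answer: 71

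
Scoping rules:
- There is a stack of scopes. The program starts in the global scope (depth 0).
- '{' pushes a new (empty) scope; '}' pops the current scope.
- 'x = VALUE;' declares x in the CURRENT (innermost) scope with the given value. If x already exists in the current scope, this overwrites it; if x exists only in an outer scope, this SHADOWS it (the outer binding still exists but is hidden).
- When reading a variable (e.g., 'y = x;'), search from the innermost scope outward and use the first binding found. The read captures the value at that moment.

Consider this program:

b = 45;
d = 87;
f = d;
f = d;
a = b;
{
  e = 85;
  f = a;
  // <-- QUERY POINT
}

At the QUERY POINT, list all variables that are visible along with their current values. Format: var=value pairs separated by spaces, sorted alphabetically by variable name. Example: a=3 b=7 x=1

Step 1: declare b=45 at depth 0
Step 2: declare d=87 at depth 0
Step 3: declare f=(read d)=87 at depth 0
Step 4: declare f=(read d)=87 at depth 0
Step 5: declare a=(read b)=45 at depth 0
Step 6: enter scope (depth=1)
Step 7: declare e=85 at depth 1
Step 8: declare f=(read a)=45 at depth 1
Visible at query point: a=45 b=45 d=87 e=85 f=45

Answer: a=45 b=45 d=87 e=85 f=45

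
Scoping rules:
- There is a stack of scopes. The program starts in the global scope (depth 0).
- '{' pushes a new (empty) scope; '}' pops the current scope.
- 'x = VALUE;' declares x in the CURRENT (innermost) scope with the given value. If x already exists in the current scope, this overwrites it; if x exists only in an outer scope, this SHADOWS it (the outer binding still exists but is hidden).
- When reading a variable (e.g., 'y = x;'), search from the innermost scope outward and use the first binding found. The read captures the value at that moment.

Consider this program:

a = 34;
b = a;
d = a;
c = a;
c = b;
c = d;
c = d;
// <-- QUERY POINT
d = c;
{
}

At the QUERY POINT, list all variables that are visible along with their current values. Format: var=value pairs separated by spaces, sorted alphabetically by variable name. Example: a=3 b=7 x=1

Answer: a=34 b=34 c=34 d=34

Derivation:
Step 1: declare a=34 at depth 0
Step 2: declare b=(read a)=34 at depth 0
Step 3: declare d=(read a)=34 at depth 0
Step 4: declare c=(read a)=34 at depth 0
Step 5: declare c=(read b)=34 at depth 0
Step 6: declare c=(read d)=34 at depth 0
Step 7: declare c=(read d)=34 at depth 0
Visible at query point: a=34 b=34 c=34 d=34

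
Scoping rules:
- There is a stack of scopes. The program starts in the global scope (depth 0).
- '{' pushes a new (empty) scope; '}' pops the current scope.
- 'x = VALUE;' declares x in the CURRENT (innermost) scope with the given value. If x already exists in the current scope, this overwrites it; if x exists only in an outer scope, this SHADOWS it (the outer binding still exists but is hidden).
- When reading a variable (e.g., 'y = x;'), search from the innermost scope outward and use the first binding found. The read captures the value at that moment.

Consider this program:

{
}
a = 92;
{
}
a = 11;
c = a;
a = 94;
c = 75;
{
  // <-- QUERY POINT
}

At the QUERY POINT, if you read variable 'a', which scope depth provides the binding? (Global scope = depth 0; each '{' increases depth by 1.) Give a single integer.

Answer: 0

Derivation:
Step 1: enter scope (depth=1)
Step 2: exit scope (depth=0)
Step 3: declare a=92 at depth 0
Step 4: enter scope (depth=1)
Step 5: exit scope (depth=0)
Step 6: declare a=11 at depth 0
Step 7: declare c=(read a)=11 at depth 0
Step 8: declare a=94 at depth 0
Step 9: declare c=75 at depth 0
Step 10: enter scope (depth=1)
Visible at query point: a=94 c=75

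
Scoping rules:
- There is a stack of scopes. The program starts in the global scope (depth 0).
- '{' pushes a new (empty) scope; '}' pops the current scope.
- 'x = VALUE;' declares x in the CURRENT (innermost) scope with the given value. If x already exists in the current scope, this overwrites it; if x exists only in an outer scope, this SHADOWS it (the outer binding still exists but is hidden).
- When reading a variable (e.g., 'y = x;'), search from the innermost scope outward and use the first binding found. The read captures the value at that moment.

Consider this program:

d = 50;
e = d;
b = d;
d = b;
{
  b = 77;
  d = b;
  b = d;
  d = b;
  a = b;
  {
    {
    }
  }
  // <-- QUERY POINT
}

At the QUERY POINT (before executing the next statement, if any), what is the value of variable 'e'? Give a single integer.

Answer: 50

Derivation:
Step 1: declare d=50 at depth 0
Step 2: declare e=(read d)=50 at depth 0
Step 3: declare b=(read d)=50 at depth 0
Step 4: declare d=(read b)=50 at depth 0
Step 5: enter scope (depth=1)
Step 6: declare b=77 at depth 1
Step 7: declare d=(read b)=77 at depth 1
Step 8: declare b=(read d)=77 at depth 1
Step 9: declare d=(read b)=77 at depth 1
Step 10: declare a=(read b)=77 at depth 1
Step 11: enter scope (depth=2)
Step 12: enter scope (depth=3)
Step 13: exit scope (depth=2)
Step 14: exit scope (depth=1)
Visible at query point: a=77 b=77 d=77 e=50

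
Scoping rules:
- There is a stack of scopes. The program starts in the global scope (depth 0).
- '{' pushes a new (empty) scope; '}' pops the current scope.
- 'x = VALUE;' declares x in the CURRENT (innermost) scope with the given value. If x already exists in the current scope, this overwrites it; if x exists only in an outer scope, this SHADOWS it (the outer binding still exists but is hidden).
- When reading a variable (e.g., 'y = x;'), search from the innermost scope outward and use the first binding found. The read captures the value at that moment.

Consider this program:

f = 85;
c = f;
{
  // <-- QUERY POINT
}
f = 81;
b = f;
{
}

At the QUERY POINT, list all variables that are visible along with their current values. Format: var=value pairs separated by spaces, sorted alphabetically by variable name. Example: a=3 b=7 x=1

Answer: c=85 f=85

Derivation:
Step 1: declare f=85 at depth 0
Step 2: declare c=(read f)=85 at depth 0
Step 3: enter scope (depth=1)
Visible at query point: c=85 f=85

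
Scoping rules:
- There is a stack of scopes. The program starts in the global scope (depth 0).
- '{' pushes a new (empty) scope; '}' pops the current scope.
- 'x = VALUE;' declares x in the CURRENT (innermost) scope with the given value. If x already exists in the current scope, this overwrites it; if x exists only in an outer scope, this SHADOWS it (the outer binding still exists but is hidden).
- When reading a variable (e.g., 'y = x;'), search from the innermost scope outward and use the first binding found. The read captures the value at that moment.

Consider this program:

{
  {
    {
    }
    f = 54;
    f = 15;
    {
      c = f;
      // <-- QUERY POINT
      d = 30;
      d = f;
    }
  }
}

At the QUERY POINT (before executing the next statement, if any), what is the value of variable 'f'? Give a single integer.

Answer: 15

Derivation:
Step 1: enter scope (depth=1)
Step 2: enter scope (depth=2)
Step 3: enter scope (depth=3)
Step 4: exit scope (depth=2)
Step 5: declare f=54 at depth 2
Step 6: declare f=15 at depth 2
Step 7: enter scope (depth=3)
Step 8: declare c=(read f)=15 at depth 3
Visible at query point: c=15 f=15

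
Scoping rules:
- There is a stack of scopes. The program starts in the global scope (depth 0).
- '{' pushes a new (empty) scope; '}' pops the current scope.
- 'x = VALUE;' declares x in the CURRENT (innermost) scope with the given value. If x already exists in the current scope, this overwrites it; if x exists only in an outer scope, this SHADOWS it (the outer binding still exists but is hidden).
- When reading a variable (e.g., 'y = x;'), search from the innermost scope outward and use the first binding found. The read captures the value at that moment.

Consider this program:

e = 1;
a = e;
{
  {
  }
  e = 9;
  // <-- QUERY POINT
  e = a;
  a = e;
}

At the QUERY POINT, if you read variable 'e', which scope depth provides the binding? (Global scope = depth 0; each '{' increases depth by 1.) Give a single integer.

Answer: 1

Derivation:
Step 1: declare e=1 at depth 0
Step 2: declare a=(read e)=1 at depth 0
Step 3: enter scope (depth=1)
Step 4: enter scope (depth=2)
Step 5: exit scope (depth=1)
Step 6: declare e=9 at depth 1
Visible at query point: a=1 e=9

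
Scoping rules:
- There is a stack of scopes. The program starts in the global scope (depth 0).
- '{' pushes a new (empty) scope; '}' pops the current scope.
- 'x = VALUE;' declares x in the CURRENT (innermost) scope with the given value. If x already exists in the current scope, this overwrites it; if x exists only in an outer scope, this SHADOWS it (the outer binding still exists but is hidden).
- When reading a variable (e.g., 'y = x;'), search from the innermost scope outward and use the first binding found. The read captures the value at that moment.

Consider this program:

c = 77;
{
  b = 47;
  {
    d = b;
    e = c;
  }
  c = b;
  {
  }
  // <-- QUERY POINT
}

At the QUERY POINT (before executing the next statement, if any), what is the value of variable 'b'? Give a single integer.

Step 1: declare c=77 at depth 0
Step 2: enter scope (depth=1)
Step 3: declare b=47 at depth 1
Step 4: enter scope (depth=2)
Step 5: declare d=(read b)=47 at depth 2
Step 6: declare e=(read c)=77 at depth 2
Step 7: exit scope (depth=1)
Step 8: declare c=(read b)=47 at depth 1
Step 9: enter scope (depth=2)
Step 10: exit scope (depth=1)
Visible at query point: b=47 c=47

Answer: 47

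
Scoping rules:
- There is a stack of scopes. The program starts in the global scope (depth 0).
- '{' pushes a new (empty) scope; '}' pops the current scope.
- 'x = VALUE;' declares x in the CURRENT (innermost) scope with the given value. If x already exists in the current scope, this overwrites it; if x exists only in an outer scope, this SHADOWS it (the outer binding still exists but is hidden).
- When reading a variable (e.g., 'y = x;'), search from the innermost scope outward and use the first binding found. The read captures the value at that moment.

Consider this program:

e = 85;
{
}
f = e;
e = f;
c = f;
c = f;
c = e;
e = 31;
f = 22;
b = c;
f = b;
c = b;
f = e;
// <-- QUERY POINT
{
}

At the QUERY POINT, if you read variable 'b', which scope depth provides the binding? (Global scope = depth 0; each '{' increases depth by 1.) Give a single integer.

Step 1: declare e=85 at depth 0
Step 2: enter scope (depth=1)
Step 3: exit scope (depth=0)
Step 4: declare f=(read e)=85 at depth 0
Step 5: declare e=(read f)=85 at depth 0
Step 6: declare c=(read f)=85 at depth 0
Step 7: declare c=(read f)=85 at depth 0
Step 8: declare c=(read e)=85 at depth 0
Step 9: declare e=31 at depth 0
Step 10: declare f=22 at depth 0
Step 11: declare b=(read c)=85 at depth 0
Step 12: declare f=(read b)=85 at depth 0
Step 13: declare c=(read b)=85 at depth 0
Step 14: declare f=(read e)=31 at depth 0
Visible at query point: b=85 c=85 e=31 f=31

Answer: 0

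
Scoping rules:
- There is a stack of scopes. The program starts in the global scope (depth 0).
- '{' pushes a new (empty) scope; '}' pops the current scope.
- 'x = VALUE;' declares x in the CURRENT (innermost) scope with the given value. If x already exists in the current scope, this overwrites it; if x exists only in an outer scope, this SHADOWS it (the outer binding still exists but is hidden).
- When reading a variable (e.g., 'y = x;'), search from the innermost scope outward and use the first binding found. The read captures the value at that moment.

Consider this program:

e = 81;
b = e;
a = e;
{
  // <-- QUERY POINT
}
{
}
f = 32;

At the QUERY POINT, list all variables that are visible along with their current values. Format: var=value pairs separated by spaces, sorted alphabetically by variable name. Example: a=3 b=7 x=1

Answer: a=81 b=81 e=81

Derivation:
Step 1: declare e=81 at depth 0
Step 2: declare b=(read e)=81 at depth 0
Step 3: declare a=(read e)=81 at depth 0
Step 4: enter scope (depth=1)
Visible at query point: a=81 b=81 e=81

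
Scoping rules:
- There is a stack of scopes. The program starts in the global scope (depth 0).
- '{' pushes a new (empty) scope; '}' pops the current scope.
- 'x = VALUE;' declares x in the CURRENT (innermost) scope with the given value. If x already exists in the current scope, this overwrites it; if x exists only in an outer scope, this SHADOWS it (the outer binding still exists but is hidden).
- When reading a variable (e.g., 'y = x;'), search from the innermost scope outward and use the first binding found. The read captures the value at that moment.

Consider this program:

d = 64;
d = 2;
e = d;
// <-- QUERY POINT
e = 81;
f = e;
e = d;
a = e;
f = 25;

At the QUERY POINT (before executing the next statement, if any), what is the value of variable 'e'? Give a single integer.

Step 1: declare d=64 at depth 0
Step 2: declare d=2 at depth 0
Step 3: declare e=(read d)=2 at depth 0
Visible at query point: d=2 e=2

Answer: 2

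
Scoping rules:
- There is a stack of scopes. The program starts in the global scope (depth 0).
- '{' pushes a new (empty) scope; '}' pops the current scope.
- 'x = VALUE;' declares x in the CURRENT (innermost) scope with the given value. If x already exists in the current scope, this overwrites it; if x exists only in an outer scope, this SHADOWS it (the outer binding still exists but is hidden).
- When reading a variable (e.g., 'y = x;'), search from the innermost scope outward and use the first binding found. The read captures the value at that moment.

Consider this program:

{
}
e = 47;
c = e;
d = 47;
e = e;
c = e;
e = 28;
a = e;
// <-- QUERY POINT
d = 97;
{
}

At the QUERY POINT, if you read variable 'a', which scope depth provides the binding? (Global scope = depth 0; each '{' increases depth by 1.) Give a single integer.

Step 1: enter scope (depth=1)
Step 2: exit scope (depth=0)
Step 3: declare e=47 at depth 0
Step 4: declare c=(read e)=47 at depth 0
Step 5: declare d=47 at depth 0
Step 6: declare e=(read e)=47 at depth 0
Step 7: declare c=(read e)=47 at depth 0
Step 8: declare e=28 at depth 0
Step 9: declare a=(read e)=28 at depth 0
Visible at query point: a=28 c=47 d=47 e=28

Answer: 0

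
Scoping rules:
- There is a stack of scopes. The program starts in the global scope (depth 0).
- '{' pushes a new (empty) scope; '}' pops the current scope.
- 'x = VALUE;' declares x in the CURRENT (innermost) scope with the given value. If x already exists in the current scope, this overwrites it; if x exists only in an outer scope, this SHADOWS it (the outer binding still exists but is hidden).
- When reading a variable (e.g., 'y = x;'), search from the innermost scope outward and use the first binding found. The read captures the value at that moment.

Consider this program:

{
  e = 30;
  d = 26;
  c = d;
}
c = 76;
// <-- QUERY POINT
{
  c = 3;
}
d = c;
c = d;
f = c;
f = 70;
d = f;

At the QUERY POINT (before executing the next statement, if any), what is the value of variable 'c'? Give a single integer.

Answer: 76

Derivation:
Step 1: enter scope (depth=1)
Step 2: declare e=30 at depth 1
Step 3: declare d=26 at depth 1
Step 4: declare c=(read d)=26 at depth 1
Step 5: exit scope (depth=0)
Step 6: declare c=76 at depth 0
Visible at query point: c=76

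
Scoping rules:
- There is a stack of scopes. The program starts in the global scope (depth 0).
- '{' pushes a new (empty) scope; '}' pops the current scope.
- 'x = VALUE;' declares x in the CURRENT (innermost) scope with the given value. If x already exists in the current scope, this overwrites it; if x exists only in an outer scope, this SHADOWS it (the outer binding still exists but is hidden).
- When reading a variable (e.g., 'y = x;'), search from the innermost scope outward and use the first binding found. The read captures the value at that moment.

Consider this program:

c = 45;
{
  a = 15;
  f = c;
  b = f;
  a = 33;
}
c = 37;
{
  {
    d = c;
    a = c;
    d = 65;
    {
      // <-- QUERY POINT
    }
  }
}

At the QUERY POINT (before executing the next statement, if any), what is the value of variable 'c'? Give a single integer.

Answer: 37

Derivation:
Step 1: declare c=45 at depth 0
Step 2: enter scope (depth=1)
Step 3: declare a=15 at depth 1
Step 4: declare f=(read c)=45 at depth 1
Step 5: declare b=(read f)=45 at depth 1
Step 6: declare a=33 at depth 1
Step 7: exit scope (depth=0)
Step 8: declare c=37 at depth 0
Step 9: enter scope (depth=1)
Step 10: enter scope (depth=2)
Step 11: declare d=(read c)=37 at depth 2
Step 12: declare a=(read c)=37 at depth 2
Step 13: declare d=65 at depth 2
Step 14: enter scope (depth=3)
Visible at query point: a=37 c=37 d=65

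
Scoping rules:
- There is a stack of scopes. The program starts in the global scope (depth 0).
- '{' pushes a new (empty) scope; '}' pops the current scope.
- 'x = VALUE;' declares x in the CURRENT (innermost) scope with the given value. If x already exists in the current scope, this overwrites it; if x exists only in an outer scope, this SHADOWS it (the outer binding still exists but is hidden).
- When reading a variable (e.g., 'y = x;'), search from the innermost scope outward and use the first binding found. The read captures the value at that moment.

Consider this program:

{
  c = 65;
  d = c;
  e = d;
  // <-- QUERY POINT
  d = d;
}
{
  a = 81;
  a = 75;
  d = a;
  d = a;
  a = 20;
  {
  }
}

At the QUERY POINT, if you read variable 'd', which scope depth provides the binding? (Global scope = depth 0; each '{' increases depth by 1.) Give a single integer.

Step 1: enter scope (depth=1)
Step 2: declare c=65 at depth 1
Step 3: declare d=(read c)=65 at depth 1
Step 4: declare e=(read d)=65 at depth 1
Visible at query point: c=65 d=65 e=65

Answer: 1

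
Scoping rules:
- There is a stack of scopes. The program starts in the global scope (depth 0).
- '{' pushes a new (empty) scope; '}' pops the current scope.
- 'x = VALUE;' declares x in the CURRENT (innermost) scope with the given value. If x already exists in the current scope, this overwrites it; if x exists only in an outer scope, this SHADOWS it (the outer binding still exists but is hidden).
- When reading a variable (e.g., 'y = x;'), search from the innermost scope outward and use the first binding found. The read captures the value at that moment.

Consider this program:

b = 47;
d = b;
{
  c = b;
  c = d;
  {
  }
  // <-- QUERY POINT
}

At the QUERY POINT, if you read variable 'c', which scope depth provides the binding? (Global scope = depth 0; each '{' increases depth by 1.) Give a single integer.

Answer: 1

Derivation:
Step 1: declare b=47 at depth 0
Step 2: declare d=(read b)=47 at depth 0
Step 3: enter scope (depth=1)
Step 4: declare c=(read b)=47 at depth 1
Step 5: declare c=(read d)=47 at depth 1
Step 6: enter scope (depth=2)
Step 7: exit scope (depth=1)
Visible at query point: b=47 c=47 d=47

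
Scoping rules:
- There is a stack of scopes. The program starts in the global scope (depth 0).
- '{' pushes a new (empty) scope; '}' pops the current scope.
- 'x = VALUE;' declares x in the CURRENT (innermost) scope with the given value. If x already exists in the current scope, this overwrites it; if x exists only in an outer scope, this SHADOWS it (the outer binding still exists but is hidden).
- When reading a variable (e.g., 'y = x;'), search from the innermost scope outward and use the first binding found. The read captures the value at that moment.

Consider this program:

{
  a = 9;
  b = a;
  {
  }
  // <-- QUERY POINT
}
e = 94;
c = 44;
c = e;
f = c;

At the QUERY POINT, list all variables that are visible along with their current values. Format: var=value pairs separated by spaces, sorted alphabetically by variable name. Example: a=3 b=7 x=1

Answer: a=9 b=9

Derivation:
Step 1: enter scope (depth=1)
Step 2: declare a=9 at depth 1
Step 3: declare b=(read a)=9 at depth 1
Step 4: enter scope (depth=2)
Step 5: exit scope (depth=1)
Visible at query point: a=9 b=9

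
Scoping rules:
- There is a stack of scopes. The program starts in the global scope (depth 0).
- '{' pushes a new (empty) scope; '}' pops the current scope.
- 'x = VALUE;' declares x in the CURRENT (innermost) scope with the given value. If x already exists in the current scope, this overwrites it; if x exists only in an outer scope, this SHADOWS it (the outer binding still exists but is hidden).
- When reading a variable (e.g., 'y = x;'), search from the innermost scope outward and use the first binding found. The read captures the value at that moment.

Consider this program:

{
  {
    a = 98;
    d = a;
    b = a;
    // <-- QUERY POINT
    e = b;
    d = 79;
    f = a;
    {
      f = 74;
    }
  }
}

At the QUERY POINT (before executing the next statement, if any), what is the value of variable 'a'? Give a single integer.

Answer: 98

Derivation:
Step 1: enter scope (depth=1)
Step 2: enter scope (depth=2)
Step 3: declare a=98 at depth 2
Step 4: declare d=(read a)=98 at depth 2
Step 5: declare b=(read a)=98 at depth 2
Visible at query point: a=98 b=98 d=98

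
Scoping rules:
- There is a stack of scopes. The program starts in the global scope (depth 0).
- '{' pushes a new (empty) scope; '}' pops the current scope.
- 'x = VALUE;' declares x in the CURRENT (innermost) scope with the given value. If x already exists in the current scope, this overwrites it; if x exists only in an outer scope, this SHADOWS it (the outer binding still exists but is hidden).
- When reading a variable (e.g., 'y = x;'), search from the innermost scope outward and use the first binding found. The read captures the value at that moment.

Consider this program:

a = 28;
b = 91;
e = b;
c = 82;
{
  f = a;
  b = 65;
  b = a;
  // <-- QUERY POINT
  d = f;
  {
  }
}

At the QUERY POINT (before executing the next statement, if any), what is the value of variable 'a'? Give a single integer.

Step 1: declare a=28 at depth 0
Step 2: declare b=91 at depth 0
Step 3: declare e=(read b)=91 at depth 0
Step 4: declare c=82 at depth 0
Step 5: enter scope (depth=1)
Step 6: declare f=(read a)=28 at depth 1
Step 7: declare b=65 at depth 1
Step 8: declare b=(read a)=28 at depth 1
Visible at query point: a=28 b=28 c=82 e=91 f=28

Answer: 28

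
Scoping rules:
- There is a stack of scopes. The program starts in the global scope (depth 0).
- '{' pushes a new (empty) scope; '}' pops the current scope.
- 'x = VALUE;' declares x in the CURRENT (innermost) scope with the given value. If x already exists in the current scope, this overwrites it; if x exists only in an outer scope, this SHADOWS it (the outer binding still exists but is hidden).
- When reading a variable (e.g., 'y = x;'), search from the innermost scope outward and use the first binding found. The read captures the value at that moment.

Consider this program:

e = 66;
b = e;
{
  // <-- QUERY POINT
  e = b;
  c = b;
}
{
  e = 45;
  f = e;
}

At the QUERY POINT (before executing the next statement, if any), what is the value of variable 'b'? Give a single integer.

Step 1: declare e=66 at depth 0
Step 2: declare b=(read e)=66 at depth 0
Step 3: enter scope (depth=1)
Visible at query point: b=66 e=66

Answer: 66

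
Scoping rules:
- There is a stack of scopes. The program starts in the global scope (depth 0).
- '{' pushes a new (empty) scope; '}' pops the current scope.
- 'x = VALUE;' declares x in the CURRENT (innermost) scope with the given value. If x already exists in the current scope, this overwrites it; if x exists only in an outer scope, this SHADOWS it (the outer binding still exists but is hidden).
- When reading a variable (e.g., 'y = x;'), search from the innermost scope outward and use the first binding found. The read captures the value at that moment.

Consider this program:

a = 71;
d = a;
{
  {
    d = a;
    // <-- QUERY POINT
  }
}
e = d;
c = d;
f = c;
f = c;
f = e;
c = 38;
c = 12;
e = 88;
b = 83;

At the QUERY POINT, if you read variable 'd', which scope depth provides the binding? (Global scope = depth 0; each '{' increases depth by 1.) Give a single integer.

Answer: 2

Derivation:
Step 1: declare a=71 at depth 0
Step 2: declare d=(read a)=71 at depth 0
Step 3: enter scope (depth=1)
Step 4: enter scope (depth=2)
Step 5: declare d=(read a)=71 at depth 2
Visible at query point: a=71 d=71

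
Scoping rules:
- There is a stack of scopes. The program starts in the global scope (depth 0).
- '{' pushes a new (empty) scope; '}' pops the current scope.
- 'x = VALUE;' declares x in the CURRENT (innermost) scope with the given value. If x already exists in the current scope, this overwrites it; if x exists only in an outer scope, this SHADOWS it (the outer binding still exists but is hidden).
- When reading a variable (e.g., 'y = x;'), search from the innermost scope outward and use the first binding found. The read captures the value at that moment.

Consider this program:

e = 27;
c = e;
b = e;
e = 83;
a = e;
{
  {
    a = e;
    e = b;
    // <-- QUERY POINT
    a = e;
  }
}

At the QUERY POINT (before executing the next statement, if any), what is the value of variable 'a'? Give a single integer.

Answer: 83

Derivation:
Step 1: declare e=27 at depth 0
Step 2: declare c=(read e)=27 at depth 0
Step 3: declare b=(read e)=27 at depth 0
Step 4: declare e=83 at depth 0
Step 5: declare a=(read e)=83 at depth 0
Step 6: enter scope (depth=1)
Step 7: enter scope (depth=2)
Step 8: declare a=(read e)=83 at depth 2
Step 9: declare e=(read b)=27 at depth 2
Visible at query point: a=83 b=27 c=27 e=27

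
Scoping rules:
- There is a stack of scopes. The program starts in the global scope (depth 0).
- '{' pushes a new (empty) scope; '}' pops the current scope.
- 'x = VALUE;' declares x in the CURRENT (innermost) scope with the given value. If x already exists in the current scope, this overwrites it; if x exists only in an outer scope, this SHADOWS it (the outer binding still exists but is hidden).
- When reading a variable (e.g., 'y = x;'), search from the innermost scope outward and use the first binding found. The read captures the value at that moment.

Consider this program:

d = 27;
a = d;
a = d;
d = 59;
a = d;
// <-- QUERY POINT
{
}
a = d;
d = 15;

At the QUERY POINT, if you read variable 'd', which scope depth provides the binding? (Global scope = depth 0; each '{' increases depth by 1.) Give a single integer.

Step 1: declare d=27 at depth 0
Step 2: declare a=(read d)=27 at depth 0
Step 3: declare a=(read d)=27 at depth 0
Step 4: declare d=59 at depth 0
Step 5: declare a=(read d)=59 at depth 0
Visible at query point: a=59 d=59

Answer: 0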